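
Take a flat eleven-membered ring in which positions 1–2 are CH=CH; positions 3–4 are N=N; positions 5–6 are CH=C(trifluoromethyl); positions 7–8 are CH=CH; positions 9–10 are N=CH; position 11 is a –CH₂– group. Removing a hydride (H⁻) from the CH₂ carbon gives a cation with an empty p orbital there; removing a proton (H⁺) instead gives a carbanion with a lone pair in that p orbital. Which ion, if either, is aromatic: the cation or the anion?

Both ions have a continuous loop of p orbitals — each ring atom is sp².
Cation: 5 × 2 + 0 = 10 π electrons → 4(2)+2, aromatic.
Anion: 5 × 2 + 2 = 12 π electrons → 4(3), antiaromatic.

The cation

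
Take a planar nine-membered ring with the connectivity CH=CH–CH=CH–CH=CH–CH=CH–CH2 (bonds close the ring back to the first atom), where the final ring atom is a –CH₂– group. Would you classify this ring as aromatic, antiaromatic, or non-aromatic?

Non-aromatic

Because the tetrahedral CH₂ carbon is sp³ and has no p orbital in the ring π system at the CH2 position, the π system cannot extend all the way around the ring.
Broken conjugation rules out both aromaticity and antiaromaticity.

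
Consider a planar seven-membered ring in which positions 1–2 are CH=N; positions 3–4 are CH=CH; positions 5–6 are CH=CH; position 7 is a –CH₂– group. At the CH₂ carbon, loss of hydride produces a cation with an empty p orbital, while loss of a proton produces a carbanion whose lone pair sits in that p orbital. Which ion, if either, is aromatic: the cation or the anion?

Both ions have a continuous loop of p orbitals — each ring atom is sp².
Cation: 3 × 2 + 0 = 6 π electrons → 4(1)+2, aromatic.
Anion: 3 × 2 + 2 = 8 π electrons → 4(2), antiaromatic.

The cation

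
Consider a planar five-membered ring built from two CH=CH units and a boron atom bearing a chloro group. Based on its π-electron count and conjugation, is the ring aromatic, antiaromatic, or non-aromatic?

The p orbitals form a continuous loop: the double-bond atoms are sp², each contributing one p electron; the boron has an empty p orbital. The ring is fully conjugated.
π-electron count: 2 × 2 = 4 from the double-bond units + 0 from the B(chloro) atom = 4.
With 4 = 4·1 π electrons, Hückel's rule classifies the planar ring as antiaromatic.

Antiaromatic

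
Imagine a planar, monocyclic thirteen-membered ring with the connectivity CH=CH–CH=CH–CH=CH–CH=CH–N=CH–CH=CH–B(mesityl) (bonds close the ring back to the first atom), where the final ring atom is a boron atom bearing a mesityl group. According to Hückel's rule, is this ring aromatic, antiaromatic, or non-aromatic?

Antiaromatic

The p orbitals form a continuous loop: each doubly-bonded ring atom is sp² with one p-orbital electron; each =N– nitrogen is pyridine-type (lone pair in the sp² plane, one electron in the p orbital); the boron has an empty p orbital. The ring is fully conjugated.
Adding the contributions, 6 × 2 = 12 from the double-bond units + 0 from the B(mesityl) atom = 12.
A 4n π count (12, n = 3) in a planar conjugated ring means antiaromatic.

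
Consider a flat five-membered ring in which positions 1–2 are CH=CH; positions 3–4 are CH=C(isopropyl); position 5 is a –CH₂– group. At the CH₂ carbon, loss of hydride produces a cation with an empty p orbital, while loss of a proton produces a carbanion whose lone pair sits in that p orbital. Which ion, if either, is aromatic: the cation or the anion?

Once that carbon is sp², every ring atom has a p orbital and both ions are fully conjugated.
Cation: 2 × 2 + 0 = 4 π electrons → 4(1), antiaromatic.
Anion: 2 × 2 + 2 = 6 π electrons → 4(1)+2, aromatic.

The anion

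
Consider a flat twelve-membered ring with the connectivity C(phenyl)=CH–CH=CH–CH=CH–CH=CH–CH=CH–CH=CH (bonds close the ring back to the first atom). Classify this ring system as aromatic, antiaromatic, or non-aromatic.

Antiaromatic

Check conjugation: the double-bond atoms are sp², each contributing one p electron — every position has a p orbital, so the cyclic π system is continuous.
Counting π electrons: 6 × 2 = 12 from the 6 double-bond units.
A 4n π count (12, n = 3) in a planar conjugated ring means antiaromatic.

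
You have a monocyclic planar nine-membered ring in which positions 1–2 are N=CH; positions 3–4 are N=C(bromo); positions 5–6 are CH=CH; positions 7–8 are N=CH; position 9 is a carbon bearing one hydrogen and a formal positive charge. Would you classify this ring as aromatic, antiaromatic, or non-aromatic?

Antiaromatic

All ring atoms are sp² and supply a p orbital to the ring (the double-bond atoms are sp², each contributing one p electron; each sp² =N– keeps its lone pair in-plane and puts one electron into the π system; the carbocation has an empty p orbital); the conjugation is uninterrupted.
Counting π electrons: 4 × 2 = 8 from the double-bond units + 0 from the CH(+) atom = 8.
With 8 = 4·2 π electrons, Hückel's rule classifies the planar ring as antiaromatic.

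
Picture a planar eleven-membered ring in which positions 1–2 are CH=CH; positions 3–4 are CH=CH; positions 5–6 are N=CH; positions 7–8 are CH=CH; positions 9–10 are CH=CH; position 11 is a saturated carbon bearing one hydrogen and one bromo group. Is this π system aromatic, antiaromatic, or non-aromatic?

Non-aromatic

Because that saturated carbon is sp³ and has no p orbital in the ring π system at the CH(bromo) position, the π system cannot extend all the way around the ring.
Hückel's rule only applies to fully conjugated rings, so this one is simply non-aromatic.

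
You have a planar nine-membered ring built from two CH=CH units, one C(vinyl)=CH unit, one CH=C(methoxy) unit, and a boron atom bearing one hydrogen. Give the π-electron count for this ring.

Check conjugation: each doubly-bonded ring atom is sp² with one p-orbital electron; the boron has an empty p orbital — every position has a p orbital, so the cyclic π system is continuous.
π-electron count: 4 × 2 = 8 from the double-bond units + 0 from the BH atom = 8.

8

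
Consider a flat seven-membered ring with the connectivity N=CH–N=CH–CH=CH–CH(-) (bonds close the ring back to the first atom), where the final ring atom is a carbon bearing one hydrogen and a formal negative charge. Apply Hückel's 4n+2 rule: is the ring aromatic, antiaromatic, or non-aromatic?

Antiaromatic

Every ring atom contributes a p orbital perpendicular to the ring (each doubly-bonded ring atom is sp² with one p-orbital electron; each sp² =N– keeps its lone pair in-plane and puts one electron into the π system; the carbanion's lone pair occupies the p orbital), so the π system is cyclic and fully conjugated.
Counting π electrons: 3 × 2 = 6 from the double-bond units + 2 from the CH(-) atom = 8.
A 4n π count (8, n = 2) in a planar conjugated ring means antiaromatic.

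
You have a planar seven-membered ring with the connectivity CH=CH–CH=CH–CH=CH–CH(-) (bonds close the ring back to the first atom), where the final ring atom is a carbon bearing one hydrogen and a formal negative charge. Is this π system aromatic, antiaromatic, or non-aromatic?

Antiaromatic

All ring atoms are sp² and supply a p orbital to the ring (the double-bond atoms are sp², each contributing one p electron; the carbanion's lone pair occupies the p orbital); the conjugation is uninterrupted.
π-electron count: 3 × 2 = 6 from the double-bond units + 2 from the CH(-) atom = 8.
With 8 = 4·2 π electrons, Hückel's rule classifies the planar ring as antiaromatic.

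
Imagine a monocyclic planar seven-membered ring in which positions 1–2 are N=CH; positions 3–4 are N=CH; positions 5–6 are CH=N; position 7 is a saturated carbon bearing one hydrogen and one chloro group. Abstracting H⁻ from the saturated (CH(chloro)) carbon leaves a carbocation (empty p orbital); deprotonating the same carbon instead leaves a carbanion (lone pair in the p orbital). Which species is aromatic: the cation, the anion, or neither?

Both ions have a continuous loop of p orbitals — each ring atom is sp².
Cation: 3 × 2 + 0 = 6 π electrons → 4(1)+2, aromatic.
Anion: 3 × 2 + 2 = 8 π electrons → 4(2), antiaromatic.

The cation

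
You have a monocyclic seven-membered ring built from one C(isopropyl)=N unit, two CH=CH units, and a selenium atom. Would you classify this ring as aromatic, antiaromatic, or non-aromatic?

The p orbitals form a continuous loop: the double-bond atoms are sp², each contributing one p electron; each sp² =N– keeps its lone pair in-plane and puts one electron into the π system; the selenium donates one lone pair from its p orbital. The ring is fully conjugated.
π-electron count: 3 × 2 = 6 from the double-bond units + 2 from the Se atom = 8.
A 4n π count (8, n = 2) in a planar conjugated ring means antiaromatic.

Antiaromatic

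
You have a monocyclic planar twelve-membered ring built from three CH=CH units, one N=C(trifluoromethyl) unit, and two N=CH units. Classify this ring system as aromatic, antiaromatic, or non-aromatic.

The p orbitals form a continuous loop: each doubly-bonded ring atom is sp² with one p-orbital electron; each =N– nitrogen is pyridine-type (lone pair in the sp² plane, one electron in the p orbital). The ring is fully conjugated.
Tallying contributions gives 6 × 2 = 12 from the 6 double-bond units.
A 4n π count (12, n = 3) in a planar conjugated ring means antiaromatic.

Antiaromatic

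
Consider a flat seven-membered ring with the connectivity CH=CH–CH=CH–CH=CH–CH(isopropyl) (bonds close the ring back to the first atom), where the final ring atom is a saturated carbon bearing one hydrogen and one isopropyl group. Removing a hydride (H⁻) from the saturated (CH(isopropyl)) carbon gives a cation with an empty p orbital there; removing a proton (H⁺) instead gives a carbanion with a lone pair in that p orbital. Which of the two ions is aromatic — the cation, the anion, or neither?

The cation

Both ions have a continuous loop of p orbitals — each ring atom is sp².
Cation: 3 × 2 + 0 = 6 π electrons → 4(1)+2, aromatic.
Anion: 3 × 2 + 2 = 8 π electrons → 4(2), antiaromatic.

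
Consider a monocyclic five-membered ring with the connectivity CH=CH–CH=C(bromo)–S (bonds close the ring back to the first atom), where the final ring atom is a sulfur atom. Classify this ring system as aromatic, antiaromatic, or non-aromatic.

Aromatic

Every ring atom contributes a p orbital perpendicular to the ring (each doubly-bonded ring atom is sp² with one p-orbital electron; the sulfur donates one lone pair from its p orbital), so the π system is cyclic and fully conjugated.
Tallying contributions gives 2 × 2 = 4 from the double-bond units + 2 from the S atom = 6.
Since 6 = 4·1 + 2, the ring meets the 4n+2 criterion.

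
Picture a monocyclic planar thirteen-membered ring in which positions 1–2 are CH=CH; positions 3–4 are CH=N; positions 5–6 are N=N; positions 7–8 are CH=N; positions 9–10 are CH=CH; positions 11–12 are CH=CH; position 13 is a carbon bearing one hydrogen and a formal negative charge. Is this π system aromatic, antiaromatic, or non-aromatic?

Check conjugation: each doubly-bonded ring atom is sp² with one p-orbital electron; each sp² =N– keeps its lone pair in-plane and puts one electron into the π system; the carbanion's lone pair occupies the p orbital — every position has a p orbital, so the cyclic π system is continuous.
Tallying contributions gives 6 × 2 = 12 from the double-bond units + 2 from the CH(-) atom = 14.
With 14 π electrons (n = 3), the Hückel 4n+2 condition holds.

Aromatic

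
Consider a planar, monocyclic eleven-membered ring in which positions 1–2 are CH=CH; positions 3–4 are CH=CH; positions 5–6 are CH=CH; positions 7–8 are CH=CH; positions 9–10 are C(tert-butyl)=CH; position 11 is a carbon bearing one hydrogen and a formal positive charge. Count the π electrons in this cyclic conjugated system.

10

All ring atoms are sp² and supply a p orbital to the ring (each doubly-bonded ring atom is sp² with one p-orbital electron; the carbocation has an empty p orbital); the conjugation is uninterrupted.
Adding the contributions, 5 × 2 = 10 from the double-bond units + 0 from the CH(+) atom = 10.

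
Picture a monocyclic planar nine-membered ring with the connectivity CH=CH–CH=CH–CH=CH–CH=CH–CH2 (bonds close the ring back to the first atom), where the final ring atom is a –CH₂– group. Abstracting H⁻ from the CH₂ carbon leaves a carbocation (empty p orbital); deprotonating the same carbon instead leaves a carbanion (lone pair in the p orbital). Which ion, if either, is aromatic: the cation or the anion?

The anion

Once that carbon is sp², every ring atom has a p orbital and both ions are fully conjugated.
Cation: 4 × 2 + 0 = 8 π electrons → 4(2), antiaromatic.
Anion: 4 × 2 + 2 = 10 π electrons → 4(2)+2, aromatic.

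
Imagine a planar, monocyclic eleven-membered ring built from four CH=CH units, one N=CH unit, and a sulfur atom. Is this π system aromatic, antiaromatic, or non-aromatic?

Check conjugation: each doubly-bonded ring atom is sp² with one p-orbital electron; each sp² =N– keeps its lone pair in-plane and puts one electron into the π system; the sulfur donates one lone pair from its p orbital — every position has a p orbital, so the cyclic π system is continuous.
Adding the contributions, 5 × 2 = 10 from the double-bond units + 2 from the S atom = 12.
12 is a 4n count (n = 3), so the planar conjugated ring is antiaromatic.

Antiaromatic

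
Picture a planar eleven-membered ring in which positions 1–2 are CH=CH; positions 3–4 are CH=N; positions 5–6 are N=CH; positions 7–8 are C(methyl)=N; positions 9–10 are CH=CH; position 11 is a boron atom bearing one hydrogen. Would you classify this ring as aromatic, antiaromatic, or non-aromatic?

Check conjugation: each doubly-bonded ring atom is sp² with one p-orbital electron; each sp² =N– keeps its lone pair in-plane and puts one electron into the π system; the boron has an empty p orbital — every position has a p orbital, so the cyclic π system is continuous.
π-electron count: 5 × 2 = 10 from the double-bond units + 0 from the BH atom = 10.
With 10 π electrons (n = 2), the Hückel 4n+2 condition holds.

Aromatic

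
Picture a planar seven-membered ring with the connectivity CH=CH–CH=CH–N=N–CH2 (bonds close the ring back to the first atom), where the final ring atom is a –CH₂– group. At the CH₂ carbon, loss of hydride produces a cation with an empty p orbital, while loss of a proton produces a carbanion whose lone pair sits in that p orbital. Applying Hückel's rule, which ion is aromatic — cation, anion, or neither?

The cation

Both ions have a continuous loop of p orbitals — each ring atom is sp².
Cation: 3 × 2 + 0 = 6 π electrons → 4(1)+2, aromatic.
Anion: 3 × 2 + 2 = 8 π electrons → 4(2), antiaromatic.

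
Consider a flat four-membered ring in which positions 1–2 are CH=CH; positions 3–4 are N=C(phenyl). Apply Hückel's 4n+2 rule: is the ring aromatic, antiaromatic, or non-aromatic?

Antiaromatic

All ring atoms are sp² and supply a p orbital to the ring (each doubly-bonded ring atom is sp² with one p-orbital electron; the doubly-bonded nitrogens are pyridine-type — their lone pairs lie in the ring plane, leaving one electron in the p orbital); the conjugation is uninterrupted.
Adding the contributions, 2 × 2 = 4 from the 2 double-bond units.
4 is a 4n count (n = 1), so the planar conjugated ring is antiaromatic.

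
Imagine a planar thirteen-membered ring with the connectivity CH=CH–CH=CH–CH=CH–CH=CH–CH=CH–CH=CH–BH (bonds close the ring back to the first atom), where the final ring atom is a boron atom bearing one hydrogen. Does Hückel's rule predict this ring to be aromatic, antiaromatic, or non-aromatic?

Antiaromatic

Check conjugation: the double-bond atoms are sp², each contributing one p electron; the boron has an empty p orbital — every position has a p orbital, so the cyclic π system is continuous.
Adding the contributions, 6 × 2 = 12 from the double-bond units + 0 from the BH atom = 12.
A 4n π count (12, n = 3) in a planar conjugated ring means antiaromatic.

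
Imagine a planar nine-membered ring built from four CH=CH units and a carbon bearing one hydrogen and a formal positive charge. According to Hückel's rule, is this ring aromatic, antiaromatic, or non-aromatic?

Antiaromatic

The p orbitals form a continuous loop: the double-bond atoms are sp², each contributing one p electron; the carbocation has an empty p orbital. The ring is fully conjugated.
Counting π electrons: 4 × 2 = 8 from the double-bond units + 0 from the CH(+) atom = 8.
With 8 = 4·2 π electrons, Hückel's rule classifies the planar ring as antiaromatic.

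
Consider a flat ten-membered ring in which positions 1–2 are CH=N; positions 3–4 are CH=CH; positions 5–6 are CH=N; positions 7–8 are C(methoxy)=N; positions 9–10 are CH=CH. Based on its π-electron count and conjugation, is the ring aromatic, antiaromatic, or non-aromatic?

Check conjugation: each doubly-bonded ring atom is sp² with one p-orbital electron; the doubly-bonded nitrogens are pyridine-type — their lone pairs lie in the ring plane, leaving one electron in the p orbital — every position has a p orbital, so the cyclic π system is continuous.
Counting π electrons: 5 × 2 = 10 from the 5 double-bond units.
With 10 π electrons (n = 2), the Hückel 4n+2 condition holds.

Aromatic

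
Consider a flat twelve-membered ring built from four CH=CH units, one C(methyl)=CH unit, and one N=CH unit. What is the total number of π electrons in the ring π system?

Check conjugation: each doubly-bonded ring atom is sp² with one p-orbital electron; each sp² =N– keeps its lone pair in-plane and puts one electron into the π system — every position has a p orbital, so the cyclic π system is continuous.
Counting π electrons: 6 × 2 = 12 from the 6 double-bond units.

12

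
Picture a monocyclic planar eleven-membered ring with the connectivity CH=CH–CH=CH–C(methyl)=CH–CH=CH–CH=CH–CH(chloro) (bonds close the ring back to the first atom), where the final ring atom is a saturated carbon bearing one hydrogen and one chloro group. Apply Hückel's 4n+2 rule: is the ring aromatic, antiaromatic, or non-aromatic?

At the CH(chloro) position, that saturated carbon is sp³ and has no p orbital in the ring π system; the ring's p-orbital overlap is broken there.
Hückel's rule only applies to fully conjugated rings, so this one is simply non-aromatic.

Non-aromatic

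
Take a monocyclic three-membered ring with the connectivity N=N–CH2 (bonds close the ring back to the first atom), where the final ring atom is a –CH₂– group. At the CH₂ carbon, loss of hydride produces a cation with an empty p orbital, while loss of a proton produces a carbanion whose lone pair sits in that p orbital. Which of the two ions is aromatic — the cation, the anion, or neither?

Once that carbon is sp², every ring atom has a p orbital and both ions are fully conjugated.
Cation: 1 × 2 + 0 = 2 π electrons → 4(0)+2, aromatic.
Anion: 1 × 2 + 2 = 4 π electrons → 4(1), antiaromatic.

The cation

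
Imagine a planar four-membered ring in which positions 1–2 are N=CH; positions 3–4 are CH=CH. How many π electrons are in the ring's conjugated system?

Check conjugation: every atom in a ring double bond is sp² and brings one electron to the p orbital; each sp² =N– keeps its lone pair in-plane and puts one electron into the π system — every position has a p orbital, so the cyclic π system is continuous.
Adding the contributions, 2 × 2 = 4 from the 2 double-bond units.

4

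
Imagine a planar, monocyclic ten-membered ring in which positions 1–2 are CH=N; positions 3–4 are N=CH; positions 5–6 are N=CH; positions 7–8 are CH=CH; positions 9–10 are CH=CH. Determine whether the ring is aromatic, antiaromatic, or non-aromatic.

Aromatic

Check conjugation: each doubly-bonded ring atom is sp² with one p-orbital electron; each sp² =N– keeps its lone pair in-plane and puts one electron into the π system — every position has a p orbital, so the cyclic π system is continuous.
Adding the contributions, 5 × 2 = 10 from the 5 double-bond units.
Since 10 = 4·2 + 2, the ring meets the 4n+2 criterion.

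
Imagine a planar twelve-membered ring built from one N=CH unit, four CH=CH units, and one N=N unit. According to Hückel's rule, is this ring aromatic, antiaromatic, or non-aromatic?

The p orbitals form a continuous loop: every atom in a ring double bond is sp² and brings one electron to the p orbital; the doubly-bonded nitrogens are pyridine-type — their lone pairs lie in the ring plane, leaving one electron in the p orbital. The ring is fully conjugated.
Counting π electrons: 6 × 2 = 12 from the 6 double-bond units.
A 4n π count (12, n = 3) in a planar conjugated ring means antiaromatic.

Antiaromatic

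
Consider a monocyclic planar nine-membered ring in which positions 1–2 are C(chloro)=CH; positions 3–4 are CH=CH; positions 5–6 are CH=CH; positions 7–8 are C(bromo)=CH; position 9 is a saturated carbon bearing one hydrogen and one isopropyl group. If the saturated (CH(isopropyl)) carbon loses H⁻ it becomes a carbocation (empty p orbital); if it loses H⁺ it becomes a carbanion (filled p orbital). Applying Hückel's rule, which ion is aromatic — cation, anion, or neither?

The anion

Once that carbon is sp², every ring atom has a p orbital and both ions are fully conjugated.
Cation: 4 × 2 + 0 = 8 π electrons → 4(2), antiaromatic.
Anion: 4 × 2 + 2 = 10 π electrons → 4(2)+2, aromatic.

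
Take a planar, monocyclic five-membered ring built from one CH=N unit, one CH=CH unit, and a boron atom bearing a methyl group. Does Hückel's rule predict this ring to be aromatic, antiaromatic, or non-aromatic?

Antiaromatic

The p orbitals form a continuous loop: the double-bond atoms are sp², each contributing one p electron; each sp² =N– keeps its lone pair in-plane and puts one electron into the π system; the boron has an empty p orbital. The ring is fully conjugated.
π-electron count: 2 × 2 = 4 from the double-bond units + 0 from the B(methyl) atom = 4.
With 4 = 4·1 π electrons, Hückel's rule classifies the planar ring as antiaromatic.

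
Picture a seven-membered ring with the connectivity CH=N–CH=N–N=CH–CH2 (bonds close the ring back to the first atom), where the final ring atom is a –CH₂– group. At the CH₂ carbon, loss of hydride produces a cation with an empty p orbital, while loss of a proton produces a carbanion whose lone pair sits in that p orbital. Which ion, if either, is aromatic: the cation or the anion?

The cation

Both ions have a continuous loop of p orbitals — each ring atom is sp².
Cation: 3 × 2 + 0 = 6 π electrons → 4(1)+2, aromatic.
Anion: 3 × 2 + 2 = 8 π electrons → 4(2), antiaromatic.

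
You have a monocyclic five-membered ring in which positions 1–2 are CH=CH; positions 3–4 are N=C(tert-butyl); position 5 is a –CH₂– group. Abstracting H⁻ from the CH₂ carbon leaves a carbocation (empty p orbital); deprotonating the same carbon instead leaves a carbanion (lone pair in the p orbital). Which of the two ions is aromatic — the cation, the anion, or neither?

Once that carbon is sp², every ring atom has a p orbital and both ions are fully conjugated.
Cation: 2 × 2 + 0 = 4 π electrons → 4(1), antiaromatic.
Anion: 2 × 2 + 2 = 6 π electrons → 4(1)+2, aromatic.

The anion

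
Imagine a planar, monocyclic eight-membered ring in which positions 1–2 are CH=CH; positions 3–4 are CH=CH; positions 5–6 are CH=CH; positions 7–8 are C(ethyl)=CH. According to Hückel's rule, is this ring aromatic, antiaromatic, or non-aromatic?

All ring atoms are sp² and supply a p orbital to the ring (every atom in a ring double bond is sp² and brings one electron to the p orbital); the conjugation is uninterrupted.
π-electron count: 4 × 2 = 8 from the 4 double-bond units.
With 8 = 4·2 π electrons, Hückel's rule classifies the planar ring as antiaromatic.

Antiaromatic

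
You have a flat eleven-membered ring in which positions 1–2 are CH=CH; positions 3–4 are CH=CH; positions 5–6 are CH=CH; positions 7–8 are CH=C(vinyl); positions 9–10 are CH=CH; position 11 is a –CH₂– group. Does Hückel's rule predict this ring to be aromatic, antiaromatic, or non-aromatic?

The CH2 position has four σ bonds — the tetrahedral CH₂ carbon is sp³ and has no p orbital in the ring π system — so the cyclic conjugation is interrupted.
Hückel's rule only applies to fully conjugated rings, so this one is simply non-aromatic.

Non-aromatic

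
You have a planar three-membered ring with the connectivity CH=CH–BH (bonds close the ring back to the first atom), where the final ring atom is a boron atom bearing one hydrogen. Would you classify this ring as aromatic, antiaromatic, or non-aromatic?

Aromatic

Every ring atom contributes a p orbital perpendicular to the ring (the double-bond atoms are sp², each contributing one p electron; the boron has an empty p orbital), so the π system is cyclic and fully conjugated.
π-electron count: 1 × 2 = 2 from the double-bond unit + 0 from the BH atom = 2.
2 = 4(0) + 2, which satisfies Hückel's 4n+2 rule.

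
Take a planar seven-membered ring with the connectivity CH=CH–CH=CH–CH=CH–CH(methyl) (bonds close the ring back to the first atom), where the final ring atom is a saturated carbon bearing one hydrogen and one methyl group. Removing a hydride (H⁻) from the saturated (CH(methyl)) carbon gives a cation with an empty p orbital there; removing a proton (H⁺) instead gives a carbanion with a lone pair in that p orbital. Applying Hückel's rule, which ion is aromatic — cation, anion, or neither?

Both ions have a continuous loop of p orbitals — each ring atom is sp².
Cation: 3 × 2 + 0 = 6 π electrons → 4(1)+2, aromatic.
Anion: 3 × 2 + 2 = 8 π electrons → 4(2), antiaromatic.

The cation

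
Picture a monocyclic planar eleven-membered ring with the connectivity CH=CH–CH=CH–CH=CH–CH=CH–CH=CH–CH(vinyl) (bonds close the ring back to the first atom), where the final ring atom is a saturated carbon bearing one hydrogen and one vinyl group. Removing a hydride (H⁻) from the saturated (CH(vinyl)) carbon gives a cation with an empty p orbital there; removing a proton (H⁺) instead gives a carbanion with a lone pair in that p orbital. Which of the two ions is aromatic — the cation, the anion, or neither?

The cation

Once that carbon is sp², every ring atom has a p orbital and both ions are fully conjugated.
Cation: 5 × 2 + 0 = 10 π electrons → 4(2)+2, aromatic.
Anion: 5 × 2 + 2 = 12 π electrons → 4(3), antiaromatic.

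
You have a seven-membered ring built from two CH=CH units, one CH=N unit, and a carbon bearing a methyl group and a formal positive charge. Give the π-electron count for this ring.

6

Every ring atom contributes a p orbital perpendicular to the ring (the double-bond atoms are sp², each contributing one p electron; each =N– nitrogen is pyridine-type (lone pair in the sp² plane, one electron in the p orbital); the carbocation has an empty p orbital), so the π system is cyclic and fully conjugated.
Counting π electrons: 3 × 2 = 6 from the double-bond units + 0 from the C(methyl)(+) atom = 6.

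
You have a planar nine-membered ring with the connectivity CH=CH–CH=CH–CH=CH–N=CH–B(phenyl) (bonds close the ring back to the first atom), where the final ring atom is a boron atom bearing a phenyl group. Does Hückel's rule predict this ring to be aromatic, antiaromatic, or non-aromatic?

The p orbitals form a continuous loop: the double-bond atoms are sp², each contributing one p electron; each =N– nitrogen is pyridine-type (lone pair in the sp² plane, one electron in the p orbital); the boron has an empty p orbital. The ring is fully conjugated.
Counting π electrons: 4 × 2 = 8 from the double-bond units + 0 from the B(phenyl) atom = 8.
8 = 4(2); a planar, fully conjugated 4n system is antiaromatic.

Antiaromatic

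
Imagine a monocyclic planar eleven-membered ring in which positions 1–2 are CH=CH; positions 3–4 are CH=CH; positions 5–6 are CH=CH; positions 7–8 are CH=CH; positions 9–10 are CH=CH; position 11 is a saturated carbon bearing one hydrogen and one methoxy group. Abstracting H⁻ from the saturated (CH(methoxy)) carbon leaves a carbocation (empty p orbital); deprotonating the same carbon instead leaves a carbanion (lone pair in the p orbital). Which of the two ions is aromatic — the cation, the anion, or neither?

Both ions have a continuous loop of p orbitals — each ring atom is sp².
Cation: 5 × 2 + 0 = 10 π electrons → 4(2)+2, aromatic.
Anion: 5 × 2 + 2 = 12 π electrons → 4(3), antiaromatic.

The cation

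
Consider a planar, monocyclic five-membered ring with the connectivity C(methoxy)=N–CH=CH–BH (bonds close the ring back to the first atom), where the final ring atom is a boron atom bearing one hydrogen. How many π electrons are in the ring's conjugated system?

4

Every ring atom contributes a p orbital perpendicular to the ring (the double-bond atoms are sp², each contributing one p electron; the doubly-bonded nitrogens are pyridine-type — their lone pairs lie in the ring plane, leaving one electron in the p orbital; the boron has an empty p orbital), so the π system is cyclic and fully conjugated.
Counting π electrons: 2 × 2 = 4 from the double-bond units + 0 from the BH atom = 4.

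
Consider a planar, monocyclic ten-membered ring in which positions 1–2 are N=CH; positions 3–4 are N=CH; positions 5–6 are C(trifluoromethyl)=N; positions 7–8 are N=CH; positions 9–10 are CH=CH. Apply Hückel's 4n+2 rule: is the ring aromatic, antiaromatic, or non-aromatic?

Aromatic

Every ring atom contributes a p orbital perpendicular to the ring (each doubly-bonded ring atom is sp² with one p-orbital electron; the doubly-bonded nitrogens are pyridine-type — their lone pairs lie in the ring plane, leaving one electron in the p orbital), so the π system is cyclic and fully conjugated.
Adding the contributions, 5 × 2 = 10 from the 5 double-bond units.
That gives a 4n+2 count (10, n = 2).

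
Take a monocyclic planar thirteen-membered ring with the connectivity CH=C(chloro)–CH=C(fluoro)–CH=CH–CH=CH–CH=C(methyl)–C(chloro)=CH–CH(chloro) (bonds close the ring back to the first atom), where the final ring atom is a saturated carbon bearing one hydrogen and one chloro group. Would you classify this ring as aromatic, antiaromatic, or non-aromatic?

The CH(chloro) carbon is saturated: that saturated carbon is sp³ and has no p orbital in the ring π system. Conjugation is not continuous around the ring.
A ring that is not fully conjugated cannot be aromatic or antiaromatic regardless of its π-electron count.

Non-aromatic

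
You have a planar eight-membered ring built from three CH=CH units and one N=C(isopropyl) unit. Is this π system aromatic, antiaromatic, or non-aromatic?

Antiaromatic

All ring atoms are sp² and supply a p orbital to the ring (every atom in a ring double bond is sp² and brings one electron to the p orbital; each =N– nitrogen is pyridine-type (lone pair in the sp² plane, one electron in the p orbital)); the conjugation is uninterrupted.
Tallying contributions gives 4 × 2 = 8 from the 4 double-bond units.
8 is a 4n count (n = 2), so the planar conjugated ring is antiaromatic.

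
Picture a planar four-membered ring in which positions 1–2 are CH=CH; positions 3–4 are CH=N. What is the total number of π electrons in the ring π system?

4

Every ring atom contributes a p orbital perpendicular to the ring (every atom in a ring double bond is sp² and brings one electron to the p orbital; each sp² =N– keeps its lone pair in-plane and puts one electron into the π system), so the π system is cyclic and fully conjugated.
π-electron count: 2 × 2 = 4 from the 2 double-bond units.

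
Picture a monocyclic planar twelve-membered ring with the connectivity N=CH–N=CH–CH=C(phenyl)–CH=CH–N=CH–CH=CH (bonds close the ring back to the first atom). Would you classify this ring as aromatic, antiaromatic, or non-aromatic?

Antiaromatic

The p orbitals form a continuous loop: the double-bond atoms are sp², each contributing one p electron; each sp² =N– keeps its lone pair in-plane and puts one electron into the π system. The ring is fully conjugated.
Adding the contributions, 6 × 2 = 12 from the 6 double-bond units.
A 4n π count (12, n = 3) in a planar conjugated ring means antiaromatic.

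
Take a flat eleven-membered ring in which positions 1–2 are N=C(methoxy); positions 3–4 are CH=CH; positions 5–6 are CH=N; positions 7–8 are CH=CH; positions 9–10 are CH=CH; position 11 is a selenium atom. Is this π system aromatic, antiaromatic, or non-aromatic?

All ring atoms are sp² and supply a p orbital to the ring (every atom in a ring double bond is sp² and brings one electron to the p orbital; each sp² =N– keeps its lone pair in-plane and puts one electron into the π system; the selenium donates one lone pair from its p orbital); the conjugation is uninterrupted.
Adding the contributions, 5 × 2 = 10 from the double-bond units + 2 from the Se atom = 12.
With 12 = 4·3 π electrons, Hückel's rule classifies the planar ring as antiaromatic.

Antiaromatic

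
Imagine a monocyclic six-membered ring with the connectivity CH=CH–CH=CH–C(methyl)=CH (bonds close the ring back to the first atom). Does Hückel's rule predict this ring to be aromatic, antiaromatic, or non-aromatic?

Aromatic

The p orbitals form a continuous loop: each doubly-bonded ring atom is sp² with one p-orbital electron. The ring is fully conjugated.
Adding the contributions, 3 × 2 = 6 from the 3 double-bond units.
Since 6 = 4·1 + 2, the ring meets the 4n+2 criterion.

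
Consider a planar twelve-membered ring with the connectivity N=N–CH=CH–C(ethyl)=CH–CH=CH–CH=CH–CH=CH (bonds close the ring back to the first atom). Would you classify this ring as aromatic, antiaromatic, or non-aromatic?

Check conjugation: the double-bond atoms are sp², each contributing one p electron; each sp² =N– keeps its lone pair in-plane and puts one electron into the π system — every position has a p orbital, so the cyclic π system is continuous.
Adding the contributions, 6 × 2 = 12 from the 6 double-bond units.
12 = 4(3); a planar, fully conjugated 4n system is antiaromatic.

Antiaromatic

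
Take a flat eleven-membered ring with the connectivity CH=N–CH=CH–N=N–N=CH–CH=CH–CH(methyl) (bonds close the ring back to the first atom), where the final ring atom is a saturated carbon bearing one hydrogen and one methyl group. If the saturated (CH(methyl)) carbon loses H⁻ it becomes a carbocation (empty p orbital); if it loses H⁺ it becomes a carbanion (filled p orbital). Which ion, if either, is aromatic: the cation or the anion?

The cation

In both ions every ring atom is sp² and contributes a p orbital, so both rings are fully conjugated.
Cation: 5 × 2 + 0 = 10 π electrons → 4(2)+2, aromatic.
Anion: 5 × 2 + 2 = 12 π electrons → 4(3), antiaromatic.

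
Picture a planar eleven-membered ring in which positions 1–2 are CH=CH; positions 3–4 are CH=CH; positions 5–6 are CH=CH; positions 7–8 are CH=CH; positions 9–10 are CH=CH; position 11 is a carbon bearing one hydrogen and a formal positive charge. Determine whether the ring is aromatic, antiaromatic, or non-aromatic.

Aromatic

All ring atoms are sp² and supply a p orbital to the ring (every atom in a ring double bond is sp² and brings one electron to the p orbital; the carbocation has an empty p orbital); the conjugation is uninterrupted.
π-electron count: 5 × 2 = 10 from the double-bond units + 0 from the CH(+) atom = 10.
With 10 π electrons (n = 2), the Hückel 4n+2 condition holds.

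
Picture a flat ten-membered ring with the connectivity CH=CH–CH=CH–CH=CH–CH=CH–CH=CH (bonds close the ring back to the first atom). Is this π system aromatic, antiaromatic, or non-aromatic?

Aromatic

Check conjugation: the double-bond atoms are sp², each contributing one p electron — every position has a p orbital, so the cyclic π system is continuous.
Tallying contributions gives 5 × 2 = 10 from the 5 double-bond units.
With 10 π electrons (n = 2), the Hückel 4n+2 condition holds.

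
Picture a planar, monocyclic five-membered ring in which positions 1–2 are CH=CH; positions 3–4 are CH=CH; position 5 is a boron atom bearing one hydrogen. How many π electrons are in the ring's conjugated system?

4

All ring atoms are sp² and supply a p orbital to the ring (each doubly-bonded ring atom is sp² with one p-orbital electron; the boron has an empty p orbital); the conjugation is uninterrupted.
Tallying contributions gives 2 × 2 = 4 from the double-bond units + 0 from the BH atom = 4.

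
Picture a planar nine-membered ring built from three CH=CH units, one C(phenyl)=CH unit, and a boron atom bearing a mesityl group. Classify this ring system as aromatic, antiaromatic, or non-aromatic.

Antiaromatic

All ring atoms are sp² and supply a p orbital to the ring (each doubly-bonded ring atom is sp² with one p-orbital electron; the boron has an empty p orbital); the conjugation is uninterrupted.
π-electron count: 4 × 2 = 8 from the double-bond units + 0 from the B(mesityl) atom = 8.
8 is a 4n count (n = 2), so the planar conjugated ring is antiaromatic.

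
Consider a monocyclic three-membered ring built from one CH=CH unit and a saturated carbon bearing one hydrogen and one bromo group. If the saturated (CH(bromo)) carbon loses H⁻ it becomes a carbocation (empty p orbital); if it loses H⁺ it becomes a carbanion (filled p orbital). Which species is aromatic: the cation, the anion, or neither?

Both ions have a continuous loop of p orbitals — each ring atom is sp².
Cation: 1 × 2 + 0 = 2 π electrons → 4(0)+2, aromatic.
Anion: 1 × 2 + 2 = 4 π electrons → 4(1), antiaromatic.

The cation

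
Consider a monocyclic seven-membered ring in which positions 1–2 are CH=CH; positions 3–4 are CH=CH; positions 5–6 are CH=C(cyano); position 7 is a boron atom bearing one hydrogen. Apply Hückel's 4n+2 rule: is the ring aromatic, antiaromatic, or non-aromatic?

Aromatic

Check conjugation: the double-bond atoms are sp², each contributing one p electron; the boron has an empty p orbital — every position has a p orbital, so the cyclic π system is continuous.
Counting π electrons: 3 × 2 = 6 from the double-bond units + 0 from the BH atom = 6.
6 = 4(1) + 2, which satisfies Hückel's 4n+2 rule.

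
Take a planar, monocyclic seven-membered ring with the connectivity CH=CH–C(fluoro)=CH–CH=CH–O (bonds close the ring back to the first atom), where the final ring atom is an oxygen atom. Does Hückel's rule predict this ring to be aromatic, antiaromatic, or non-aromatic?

The p orbitals form a continuous loop: every atom in a ring double bond is sp² and brings one electron to the p orbital; the oxygen donates one lone pair from its p orbital. The ring is fully conjugated.
Tallying contributions gives 3 × 2 = 6 from the double-bond units + 2 from the O atom = 8.
A 4n π count (8, n = 2) in a planar conjugated ring means antiaromatic.

Antiaromatic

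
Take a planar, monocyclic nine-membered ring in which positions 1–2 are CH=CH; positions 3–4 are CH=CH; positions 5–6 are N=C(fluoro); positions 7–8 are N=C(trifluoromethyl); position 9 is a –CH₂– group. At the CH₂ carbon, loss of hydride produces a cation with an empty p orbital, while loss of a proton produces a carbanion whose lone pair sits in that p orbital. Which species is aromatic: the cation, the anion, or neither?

In either ion the ring is fully conjugated: every atom, including the new sp² carbon, supplies a p orbital.
Cation: 4 × 2 + 0 = 8 π electrons → 4(2), antiaromatic.
Anion: 4 × 2 + 2 = 10 π electrons → 4(2)+2, aromatic.

The anion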